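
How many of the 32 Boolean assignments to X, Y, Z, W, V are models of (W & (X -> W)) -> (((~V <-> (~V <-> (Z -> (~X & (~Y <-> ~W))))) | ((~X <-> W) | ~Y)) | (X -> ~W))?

30

Initial set: {T ((W & (X -> W)) -> (((~V <-> (~V <-> (Z -> (~X & (~Y <-> ~W))))) | ((~X <-> W) | ~Y)) | (X -> ~W)))}.
T ((W & (X -> W)) -> (((~V <-> (~V <-> (Z -> (~X & (~Y <-> ~W))))) | ((~X <-> W) | ~Y)) | (X -> ~W))): β-rule — branch into F (W & (X -> W))  //  T (((~V <-> (~V <-> (Z -> (~X & (~Y <-> ~W))))) | ((~X <-> W) | ~Y)) | (X -> ~W)).
  branch 1 (add F (W & (X -> W))):
    F (W & (X -> W)): β-rule — branch into F W  //  F (X -> W).
      branch 1.1 (add F W):
        ○ open, literals {W=false}.
      branch 1.2 (add F (X -> W)):
        F (X -> W): α-rule — add T X, F W.
        ○ open, literals {W=false, X=true}.
  branch 2 (add T (((~V <-> (~V <-> (Z -> (~X & (~Y <-> ~W))))) | ((~X <-> W) | ~Y)) | (X -> ~W))):
    T (((~V <-> (~V <-> (Z -> (~X & (~Y <-> ~W))))) | ((~X <-> W) | ~Y)) | (X -> ~W)): β-rule — branch into T ((~V <-> (~V <-> (Z -> (~X & (~Y <-> ~W))))) | ((~X <-> W) | ~Y))  //  T (X -> ~W).
      branch 2.1 (add T ((~V <-> (~V <-> (Z -> (~X & (~Y <-> ~W))))) | ((~X <-> W) | ~Y))):
        T ((~V <-> (~V <-> (Z -> (~X & (~Y <-> ~W))))) | ((~X <-> W) | ~Y)): β-rule — branch into T (~V <-> (~V <-> (Z -> (~X & (~Y <-> ~W)))))  //  T ((~X <-> W) | ~Y).
          branch 2.1.1 (add T (~V <-> (~V <-> (Z -> (~X & (~Y <-> ~W)))))):
            T (~V <-> (~V <-> (Z -> (~X & (~Y <-> ~W))))): β-rule — branch into T ~V, T (~V <-> (Z -> (~X & (~Y <-> ~W))))  //  F ~V, F (~V <-> (Z -> (~X & (~Y <-> ~W)))).
              branch 2.1.1.1 (add T ~V, T (~V <-> (Z -> (~X & (~Y <-> ~W))))):
                T (~V <-> (Z -> (~X & (~Y <-> ~W)))): β-rule — branch into T ~V, T (Z -> (~X & (~Y <-> ~W)))  //  F ~V, F (Z -> (~X & (~Y <-> ~W))).
                  branch 2.1.1.1.1 (add T ~V, T (Z -> (~X & (~Y <-> ~W)))):
                    T (Z -> (~X & (~Y <-> ~W))): β-rule — branch into F Z  //  T (~X & (~Y <-> ~W)).
                      branch 2.1.1.1.1.1 (add F Z):
                        ○ open, literals {V=false, Z=false}.
                      branch 2.1.1.1.1.2 (add T (~X & (~Y <-> ~W))):
                        T (~X & (~Y <-> ~W)): α-rule — add T ~X, T (~Y <-> ~W).
                        T (~Y <-> ~W): β-rule — branch into T ~Y, T ~W  //  F ~Y, F ~W.
                          branch 2.1.1.1.1.2.1 (add T ~Y, T ~W):
                            ○ open, literals {V=false, W=false, X=false, Y=false}.
                          branch 2.1.1.1.1.2.2 (add F ~Y, F ~W):
                            ○ open, literals {V=false, W=true, X=false, Y=true}.
                  branch 2.1.1.1.2 (add F ~V, F (Z -> (~X & (~Y <-> ~W)))):
                    × closes — contains both V and ~V.
              branch 2.1.1.2 (add F ~V, F (~V <-> (Z -> (~X & (~Y <-> ~W))))):
                F (~V <-> (Z -> (~X & (~Y <-> ~W)))): β-rule — branch into T ~V, F (Z -> (~X & (~Y <-> ~W)))  //  F ~V, T (Z -> (~X & (~Y <-> ~W))).
                  branch 2.1.1.2.1 (add T ~V, F (Z -> (~X & (~Y <-> ~W)))):
                    × closes — contains both V and ~V.
                  branch 2.1.1.2.2 (add F ~V, T (Z -> (~X & (~Y <-> ~W)))):
                    T (Z -> (~X & (~Y <-> ~W))): β-rule — branch into F Z  //  T (~X & (~Y <-> ~W)).
                      branch 2.1.1.2.2.1 (add F Z):
                        ○ open, literals {V=true, Z=false}.
                      branch 2.1.1.2.2.2 (add T (~X & (~Y <-> ~W))):
                        T (~X & (~Y <-> ~W)): α-rule — add T ~X, T (~Y <-> ~W).
                        T (~Y <-> ~W): β-rule — branch into T ~Y, T ~W  //  F ~Y, F ~W.
                          branch 2.1.1.2.2.2.1 (add T ~Y, T ~W):
                            ○ open, literals {V=true, W=false, X=false, Y=false}.
                          branch 2.1.1.2.2.2.2 (add F ~Y, F ~W):
                            ○ open, literals {V=true, W=true, X=false, Y=true}.
          branch 2.1.2 (add T ((~X <-> W) | ~Y)):
            T ((~X <-> W) | ~Y): β-rule — branch into T (~X <-> W)  //  T ~Y.
              branch 2.1.2.1 (add T (~X <-> W)):
                T (~X <-> W): β-rule — branch into T ~X, T W  //  F ~X, F W.
                  branch 2.1.2.1.1 (add T ~X, T W):
                    ○ open, literals {W=true, X=false}.
                  branch 2.1.2.1.2 (add F ~X, F W):
                    ○ open, literals {W=false, X=true}.
              branch 2.1.2.2 (add T ~Y):
                ○ open, literals {Y=false}.
      branch 2.2 (add T (X -> ~W)):
        T (X -> ~W): β-rule — branch into F X  //  T ~W.
          branch 2.2.1 (add F X):
            ○ open, literals {X=false}.
          branch 2.2.2 (add T ~W):
            ○ open, literals {W=false}.
2 branches closed, 13 open.
Each open branch fixes some atoms; the unmentioned ones are free. Counting distinct full assignments: branch {W=false} (X, Y, Z, V) contributes 16 new; branch {W=false, X=true} (Y, Z, V) contributes 0 new; branch {V=false, Z=false} (X, Y, W) contributes 4 new; branch {V=false, W=false, X=false, Y=false} (Z) contributes 0 new; branch {V=false, W=true, X=false, Y=true} (Z) contributes 1 new; branch {V=true, Z=false} (X, Y, W) contributes 4 new; branch {V=true, W=false, X=false, Y=false} (Z) contributes 0 new; branch {V=true, W=true, X=false, Y=true} (Z) contributes 1 new; branch {W=true, X=false} (Y, Z, V) contributes 2 new; branch {W=false, X=true} (Y, Z, V) contributes 0 new; branch {Y=false} (X, Z, W, V) contributes 2 new; branch {X=false} (Y, Z, W, V) contributes 0 new; branch {W=false} (X, Y, Z, V) contributes 0 new. Total: 30.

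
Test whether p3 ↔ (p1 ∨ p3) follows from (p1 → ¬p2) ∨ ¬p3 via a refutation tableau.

Initial set: {((p1 → ¬p2) ∨ ¬p3); ¬(p3 ↔ (p1 ∨ p3))}.
((p1 → ¬p2) ∨ ¬p3): β-rule — branch into (p1 → ¬p2)  //  ¬p3.
  branch 1 (add (p1 → ¬p2)):
    ¬(p3 ↔ (p1 ∨ p3)): β-rule — branch into p3, ¬(p1 ∨ p3)  //  ¬p3, (p1 ∨ p3).
      branch 1.1 (add p3, ¬(p1 ∨ p3)):
        ¬(p1 ∨ p3): α-rule — add ¬p1, ¬p3.
        × closes — contains both p3 and ¬p3.
      branch 1.2 (add ¬p3, (p1 ∨ p3)):
        (p1 → ¬p2): β-rule — branch into ¬p1  //  ¬p2.
          branch 1.2.1 (add ¬p1):
            (p1 ∨ p3): β-rule — branch into p1  //  p3.
              branch 1.2.1.1 (add p1):
                × closes — contains both p1 and ¬p1.
              branch 1.2.1.2 (add p3):
                × closes — contains both p3 and ¬p3.
          branch 1.2.2 (add ¬p2):
            (p1 ∨ p3): β-rule — branch into p1  //  p3.
              branch 1.2.2.1 (add p1):
                ○ open, literals {p1=T, p2=F, p3=F}.
              branch 1.2.2.2 (add p3):
                × closes — contains both p3 and ¬p3.
  branch 2 (add ¬p3):
    ¬(p3 ↔ (p1 ∨ p3)): β-rule — branch into p3, ¬(p1 ∨ p3)  //  ¬p3, (p1 ∨ p3).
      branch 2.1 (add p3, ¬(p1 ∨ p3)):
        × closes — contains both p3 and ¬p3.
      branch 2.2 (add ¬p3, (p1 ∨ p3)):
        (p1 ∨ p3): β-rule — branch into p1  //  p3.
          branch 2.2.1 (add p1):
            ○ open, literals {p1=T, p3=F}.
          branch 2.2.2 (add p3):
            × closes — contains both p3 and ¬p3.
6 branches closed, 2 open.
An open branch gives a countermodel: p1=T, p2=F, p3=F (unmentioned atoms arbitrary); the premises hold there but the conclusion fails.

No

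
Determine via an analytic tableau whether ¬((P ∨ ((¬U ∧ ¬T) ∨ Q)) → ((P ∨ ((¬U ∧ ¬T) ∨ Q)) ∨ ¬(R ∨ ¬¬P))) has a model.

Initial set: {¬((P ∨ ((¬U ∧ ¬T) ∨ Q)) → ((P ∨ ((¬U ∧ ¬T) ∨ Q)) ∨ ¬(R ∨ ¬¬P)))}.
¬((P ∨ ((¬U ∧ ¬T) ∨ Q)) → ((P ∨ ((¬U ∧ ¬T) ∨ Q)) ∨ ¬(R ∨ ¬¬P))): α-rule — add (P ∨ ((¬U ∧ ¬T) ∨ Q)), ¬((P ∨ ((¬U ∧ ¬T) ∨ Q)) ∨ ¬(R ∨ ¬¬P)).
¬((P ∨ ((¬U ∧ ¬T) ∨ Q)) ∨ ¬(R ∨ ¬¬P)): α-rule — add ¬(P ∨ ((¬U ∧ ¬T) ∨ Q)), ¬¬(R ∨ ¬¬P).
¬(P ∨ ((¬U ∧ ¬T) ∨ Q)): α-rule — add ¬P, ¬((¬U ∧ ¬T) ∨ Q).
¬((¬U ∧ ¬T) ∨ Q): α-rule — add ¬(¬U ∧ ¬T), ¬Q.
(P ∨ ((¬U ∧ ¬T) ∨ Q)): β-rule — branch into P  //  ((¬U ∧ ¬T) ∨ Q).
  branch 1 (add P):
    × closes — contains both P and ¬P.
  branch 2 (add ((¬U ∧ ¬T) ∨ Q)):
    ¬¬(R ∨ ¬¬P): β-rule — branch into R  //  ¬¬P.
      branch 2.1 (add R):
        ¬(¬U ∧ ¬T): β-rule — branch into ¬¬U  //  ¬¬T.
          branch 2.1.1 (add ¬¬U):
            ((¬U ∧ ¬T) ∨ Q): β-rule — branch into (¬U ∧ ¬T)  //  Q.
              branch 2.1.1.1 (add (¬U ∧ ¬T)):
                (¬U ∧ ¬T): α-rule — add ¬U, ¬T.
                × closes — contains both U and ¬U.
              branch 2.1.1.2 (add Q):
                × closes — contains both Q and ¬Q.
          branch 2.1.2 (add ¬¬T):
            ((¬U ∧ ¬T) ∨ Q): β-rule — branch into (¬U ∧ ¬T)  //  Q.
              branch 2.1.2.1 (add (¬U ∧ ¬T)):
                (¬U ∧ ¬T): α-rule — add ¬U, ¬T.
                × closes — contains both T and ¬T.
              branch 2.1.2.2 (add Q):
                × closes — contains both Q and ¬Q.
      branch 2.2 (add ¬¬P):
        ¬¬P: drop double negation, giving P.
        × closes — contains both P and ¬P.
All 6 branches close.
Every branch closed; the formula is unsatisfiable.

Unsatisfiable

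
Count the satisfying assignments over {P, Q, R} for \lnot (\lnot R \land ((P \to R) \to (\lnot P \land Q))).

Initial set: {T \lnot (\lnot R \land ((P \to R) \to (\lnot P \land Q)))}.
T \lnot (\lnot R \land ((P \to R) \to (\lnot P \land Q))): β-rule — branch into F \lnot R  //  F ((P \to R) \to (\lnot P \land Q)).
  branch 1 (add F \lnot R):
    ○ open, literals {R=1}.
  branch 2 (add F ((P \to R) \to (\lnot P \land Q))):
    F ((P \to R) \to (\lnot P \land Q)): α-rule — add T (P \to R), F (\lnot P \land Q).
    T (P \to R): β-rule — branch into F P  //  T R.
      branch 2.1 (add F P):
        F (\lnot P \land Q): β-rule — branch into F \lnot P  //  F Q.
          branch 2.1.1 (add F \lnot P):
            × closes — contains both P and \lnot P.
          branch 2.1.2 (add F Q):
            ○ open, literals {P=0, Q=0}.
      branch 2.2 (add T R):
        F (\lnot P \land Q): β-rule — branch into F \lnot P  //  F Q.
          branch 2.2.1 (add F \lnot P):
            ○ open, literals {P=1, R=1}.
          branch 2.2.2 (add F Q):
            ○ open, literals {Q=0, R=1}.
1 branch closed, 4 open.
Each open branch fixes some atoms; the unmentioned ones are free. Counting distinct full assignments: branch {R=1} (P, Q) contributes 4 new; branch {P=0, Q=0} (R) contributes 1 new; branch {P=1, R=1} (Q) contributes 0 new; branch {Q=0, R=1} (P) contributes 0 new. Total: 5.

5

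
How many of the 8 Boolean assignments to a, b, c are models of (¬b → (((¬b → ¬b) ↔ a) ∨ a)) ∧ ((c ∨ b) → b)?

Initial set: {T ((¬b → (((¬b → ¬b) ↔ a) ∨ a)) ∧ ((c ∨ b) → b))}.
T ((¬b → (((¬b → ¬b) ↔ a) ∨ a)) ∧ ((c ∨ b) → b)): α-rule — add T (¬b → (((¬b → ¬b) ↔ a) ∨ a)), T ((c ∨ b) → b).
T (¬b → (((¬b → ¬b) ↔ a) ∨ a)): β-rule — branch into F ¬b  //  T (((¬b → ¬b) ↔ a) ∨ a).
  branch 1 (add F ¬b):
    T ((c ∨ b) → b): β-rule — branch into F (c ∨ b)  //  T b.
      branch 1.1 (add F (c ∨ b)):
        F (c ∨ b): α-rule — add F c, F b.
        × closes — contains both b and ¬b.
      branch 1.2 (add T b):
        ○ open, literals {b=1}.
  branch 2 (add T (((¬b → ¬b) ↔ a) ∨ a)):
    T ((c ∨ b) → b): β-rule — branch into F (c ∨ b)  //  T b.
      branch 2.1 (add F (c ∨ b)):
        F (c ∨ b): α-rule — add F c, F b.
        T (((¬b → ¬b) ↔ a) ∨ a): β-rule — branch into T ((¬b → ¬b) ↔ a)  //  T a.
          branch 2.1.1 (add T ((¬b → ¬b) ↔ a)):
            T ((¬b → ¬b) ↔ a): β-rule — branch into T (¬b → ¬b), T a  //  F (¬b → ¬b), F a.
              branch 2.1.1.1 (add T (¬b → ¬b), T a):
                T (¬b → ¬b): β-rule — branch into F ¬b  //  T ¬b.
                  branch 2.1.1.1.1 (add F ¬b):
                    × closes — contains both b and ¬b.
                  branch 2.1.1.1.2 (add T ¬b):
                    ○ open, literals {a=1, b=0, c=0}.
              branch 2.1.1.2 (add F (¬b → ¬b), F a):
                F (¬b → ¬b): α-rule — add T ¬b, F ¬b.
                × closes — contains both b and ¬b.
          branch 2.1.2 (add T a):
            ○ open, literals {a=1, b=0, c=0}.
      branch 2.2 (add T b):
        T (((¬b → ¬b) ↔ a) ∨ a): β-rule — branch into T ((¬b → ¬b) ↔ a)  //  T a.
          branch 2.2.1 (add T ((¬b → ¬b) ↔ a)):
            T ((¬b → ¬b) ↔ a): β-rule — branch into T (¬b → ¬b), T a  //  F (¬b → ¬b), F a.
              branch 2.2.1.1 (add T (¬b → ¬b), T a):
                T (¬b → ¬b): β-rule — branch into F ¬b  //  T ¬b.
                  branch 2.2.1.1.1 (add F ¬b):
                    ○ open, literals {a=1, b=1}.
                  branch 2.2.1.1.2 (add T ¬b):
                    × closes — contains both b and ¬b.
              branch 2.2.1.2 (add F (¬b → ¬b), F a):
                F (¬b → ¬b): α-rule — add T ¬b, F ¬b.
                × closes — contains both b and ¬b.
          branch 2.2.2 (add T a):
            ○ open, literals {a=1, b=1}.
5 branches closed, 5 open.
Each open branch fixes some atoms; the unmentioned ones are free. Counting distinct full assignments: branch {b=1} (a, c) contributes 4 new; branch {a=1, b=0, c=0} (none free) contributes 1 new; branch {a=1, b=0, c=0} (none free) contributes 0 new; branch {a=1, b=1} (c) contributes 0 new; branch {a=1, b=1} (c) contributes 0 new. Total: 5.

5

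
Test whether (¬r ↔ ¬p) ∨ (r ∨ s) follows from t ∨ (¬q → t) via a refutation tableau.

Initial set: {(t ∨ (¬q → t)); ¬((¬r ↔ ¬p) ∨ (r ∨ s))}.
¬((¬r ↔ ¬p) ∨ (r ∨ s)): α-rule — add ¬(¬r ↔ ¬p), ¬(r ∨ s).
¬(r ∨ s): α-rule — add ¬r, ¬s.
(t ∨ (¬q → t)): β-rule — branch into t  //  (¬q → t).
  branch 1 (add t):
    ¬(¬r ↔ ¬p): β-rule — branch into ¬r, ¬¬p  //  ¬¬r, ¬p.
      branch 1.1 (add ¬r, ¬¬p):
        ○ open, literals {p=T, r=F, s=F, t=T}.
      branch 1.2 (add ¬¬r, ¬p):
        × closes — contains both r and ¬r.
  branch 2 (add (¬q → t)):
    ¬(¬r ↔ ¬p): β-rule — branch into ¬r, ¬¬p  //  ¬¬r, ¬p.
      branch 2.1 (add ¬r, ¬¬p):
        (¬q → t): β-rule — branch into ¬¬q  //  t.
          branch 2.1.1 (add ¬¬q):
            ○ open, literals {p=T, q=T, r=F, s=F}.
          branch 2.1.2 (add t):
            ○ open, literals {p=T, r=F, s=F, t=T}.
      branch 2.2 (add ¬¬r, ¬p):
        × closes — contains both r and ¬r.
2 branches closed, 3 open.
An open branch gives a countermodel: p=T, r=F, s=F, t=T (unmentioned atoms arbitrary); the premises hold there but the conclusion fails.

No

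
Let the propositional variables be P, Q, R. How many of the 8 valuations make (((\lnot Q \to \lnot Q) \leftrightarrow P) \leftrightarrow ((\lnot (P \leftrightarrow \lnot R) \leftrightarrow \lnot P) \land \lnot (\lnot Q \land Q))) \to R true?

Initial set: {((((\lnot Q \to \lnot Q) \leftrightarrow P) \leftrightarrow ((\lnot (P \leftrightarrow \lnot R) \leftrightarrow \lnot P) \land \lnot (\lnot Q \land Q))) \to R)}.
((((\lnot Q \to \lnot Q) \leftrightarrow P) \leftrightarrow ((\lnot (P \leftrightarrow \lnot R) \leftrightarrow \lnot P) \land \lnot (\lnot Q \land Q))) \to R): β-rule — branch into \lnot (((\lnot Q \to \lnot Q) \leftrightarrow P) \leftrightarrow ((\lnot (P \leftrightarrow \lnot R) \leftrightarrow \lnot P) \land \lnot (\lnot Q \land Q)))  //  R.
  branch 1 (add \lnot (((\lnot Q \to \lnot Q) \leftrightarrow P) \leftrightarrow ((\lnot (P \leftrightarrow \lnot R) \leftrightarrow \lnot P) \land \lnot (\lnot Q \land Q)))):
    \lnot (((\lnot Q \to \lnot Q) \leftrightarrow P) \leftrightarrow ((\lnot (P \leftrightarrow \lnot R) \leftrightarrow \lnot P) \land \lnot (\lnot Q \land Q))): β-rule — branch into ((\lnot Q \to \lnot Q) \leftrightarrow P), \lnot ((\lnot (P \leftrightarrow \lnot R) \leftrightarrow \lnot P) \land \lnot (\lnot Q \land Q))  //  \lnot ((\lnot Q \to \lnot Q) \leftrightarrow P), ((\lnot (P \leftrightarrow \lnot R) \leftrightarrow \lnot P) \land \lnot (\lnot Q \land Q)).
      branch 1.1 (add ((\lnot Q \to \lnot Q) \leftrightarrow P), \lnot ((\lnot (P \leftrightarrow \lnot R) \leftrightarrow \lnot P) \land \lnot (\lnot Q \land Q))):
        ((\lnot Q \to \lnot Q) \leftrightarrow P): β-rule — branch into (\lnot Q \to \lnot Q), P  //  \lnot (\lnot Q \to \lnot Q), \lnot P.
          branch 1.1.1 (add (\lnot Q \to \lnot Q), P):
            \lnot ((\lnot (P \leftrightarrow \lnot R) \leftrightarrow \lnot P) \land \lnot (\lnot Q \land Q)): β-rule — branch into \lnot (\lnot (P \leftrightarrow \lnot R) \leftrightarrow \lnot P)  //  \lnot \lnot (\lnot Q \land Q).
              branch 1.1.1.1 (add \lnot (\lnot (P \leftrightarrow \lnot R) \leftrightarrow \lnot P)):
                (\lnot Q \to \lnot Q): β-rule — branch into \lnot \lnot Q  //  \lnot Q.
                  branch 1.1.1.1.1 (add \lnot \lnot Q):
                    \lnot (\lnot (P \leftrightarrow \lnot R) \leftrightarrow \lnot P): β-rule — branch into \lnot (P \leftrightarrow \lnot R), \lnot \lnot P  //  \lnot \lnot (P \leftrightarrow \lnot R), \lnot P.
                      branch 1.1.1.1.1.1 (add \lnot (P \leftrightarrow \lnot R), \lnot \lnot P):
                        \lnot (P \leftrightarrow \lnot R): β-rule — branch into P, \lnot \lnot R  //  \lnot P, \lnot R.
                          branch 1.1.1.1.1.1.1 (add P, \lnot \lnot R):
                            ○ open, literals {P=true, Q=true, R=true}.
                          branch 1.1.1.1.1.1.2 (add \lnot P, \lnot R):
                            × closes — contains both P and \lnot P.
                      branch 1.1.1.1.1.2 (add \lnot \lnot (P \leftrightarrow \lnot R), \lnot P):
                        × closes — contains both P and \lnot P.
                  branch 1.1.1.1.2 (add \lnot Q):
                    \lnot (\lnot (P \leftrightarrow \lnot R) \leftrightarrow \lnot P): β-rule — branch into \lnot (P \leftrightarrow \lnot R), \lnot \lnot P  //  \lnot \lnot (P \leftrightarrow \lnot R), \lnot P.
                      branch 1.1.1.1.2.1 (add \lnot (P \leftrightarrow \lnot R), \lnot \lnot P):
                        \lnot (P \leftrightarrow \lnot R): β-rule — branch into P, \lnot \lnot R  //  \lnot P, \lnot R.
                          branch 1.1.1.1.2.1.1 (add P, \lnot \lnot R):
                            ○ open, literals {P=true, Q=false, R=true}.
                          branch 1.1.1.1.2.1.2 (add \lnot P, \lnot R):
                            × closes — contains both P and \lnot P.
                      branch 1.1.1.1.2.2 (add \lnot \lnot (P \leftrightarrow \lnot R), \lnot P):
                        × closes — contains both P and \lnot P.
              branch 1.1.1.2 (add \lnot \lnot (\lnot Q \land Q)):
                \lnot \lnot (\lnot Q \land Q): α-rule — add \lnot Q, Q.
                × closes — contains both Q and \lnot Q.
          branch 1.1.2 (add \lnot (\lnot Q \to \lnot Q), \lnot P):
            \lnot (\lnot Q \to \lnot Q): α-rule — add \lnot Q, \lnot \lnot Q.
            × closes — contains both Q and \lnot Q.
      branch 1.2 (add \lnot ((\lnot Q \to \lnot Q) \leftrightarrow P), ((\lnot (P \leftrightarrow \lnot R) \leftrightarrow \lnot P) \land \lnot (\lnot Q \land Q))):
        ((\lnot (P \leftrightarrow \lnot R) \leftrightarrow \lnot P) \land \lnot (\lnot Q \land Q)): α-rule — add (\lnot (P \leftrightarrow \lnot R) \leftrightarrow \lnot P), \lnot (\lnot Q \land Q).
        \lnot ((\lnot Q \to \lnot Q) \leftrightarrow P): β-rule — branch into (\lnot Q \to \lnot Q), \lnot P  //  \lnot (\lnot Q \to \lnot Q), P.
          branch 1.2.1 (add (\lnot Q \to \lnot Q), \lnot P):
            (\lnot (P \leftrightarrow \lnot R) \leftrightarrow \lnot P): β-rule — branch into \lnot (P \leftrightarrow \lnot R), \lnot P  //  \lnot \lnot (P \leftrightarrow \lnot R), \lnot \lnot P.
              branch 1.2.1.1 (add \lnot (P \leftrightarrow \lnot R), \lnot P):
                \lnot (\lnot Q \land Q): β-rule — branch into \lnot \lnot Q  //  \lnot Q.
                  branch 1.2.1.1.1 (add \lnot \lnot Q):
                    (\lnot Q \to \lnot Q): β-rule — branch into \lnot \lnot Q  //  \lnot Q.
                      branch 1.2.1.1.1.1 (add \lnot \lnot Q):
                        \lnot (P \leftrightarrow \lnot R): β-rule — branch into P, \lnot \lnot R  //  \lnot P, \lnot R.
                          branch 1.2.1.1.1.1.1 (add P, \lnot \lnot R):
                            × closes — contains both P and \lnot P.
                          branch 1.2.1.1.1.1.2 (add \lnot P, \lnot R):
                            ○ open, literals {P=false, Q=true, R=false}.
                      branch 1.2.1.1.1.2 (add \lnot Q):
                        × closes — contains both Q and \lnot Q.
                  branch 1.2.1.1.2 (add \lnot Q):
                    (\lnot Q \to \lnot Q): β-rule — branch into \lnot \lnot Q  //  \lnot Q.
                      branch 1.2.1.1.2.1 (add \lnot \lnot Q):
                        × closes — contains both Q and \lnot Q.
                      branch 1.2.1.1.2.2 (add \lnot Q):
                        \lnot (P \leftrightarrow \lnot R): β-rule — branch into P, \lnot \lnot R  //  \lnot P, \lnot R.
                          branch 1.2.1.1.2.2.1 (add P, \lnot \lnot R):
                            × closes — contains both P and \lnot P.
                          branch 1.2.1.1.2.2.2 (add \lnot P, \lnot R):
                            ○ open, literals {P=false, Q=false, R=false}.
              branch 1.2.1.2 (add \lnot \lnot (P \leftrightarrow \lnot R), \lnot \lnot P):
                × closes — contains both P and \lnot P.
          branch 1.2.2 (add \lnot (\lnot Q \to \lnot Q), P):
            \lnot (\lnot Q \to \lnot Q): α-rule — add \lnot Q, \lnot \lnot Q.
            × closes — contains both Q and \lnot Q.
  branch 2 (add R):
    ○ open, literals {R=true}.
12 branches closed, 5 open.
Each open branch fixes some atoms; the unmentioned ones are free. Counting distinct full assignments: branch {P=true, Q=true, R=true} (none free) contributes 1 new; branch {P=true, Q=false, R=true} (none free) contributes 1 new; branch {P=false, Q=true, R=false} (none free) contributes 1 new; branch {P=false, Q=false, R=false} (none free) contributes 1 new; branch {R=true} (P, Q) contributes 2 new. Total: 6.

6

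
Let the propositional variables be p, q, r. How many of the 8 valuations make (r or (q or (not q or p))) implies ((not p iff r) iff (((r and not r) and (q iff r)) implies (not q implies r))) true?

4

Initial set: {T ((r or (q or (not q or p))) implies ((not p iff r) iff (((r and not r) and (q iff r)) implies (not q implies r))))}.
T ((r or (q or (not q or p))) implies ((not p iff r) iff (((r and not r) and (q iff r)) implies (not q implies r)))): β-rule — branch into F (r or (q or (not q or p)))  //  T ((not p iff r) iff (((r and not r) and (q iff r)) implies (not q implies r))).
  branch 1 (add F (r or (q or (not q or p)))):
    F (r or (q or (not q or p))): α-rule — add F r, F (q or (not q or p)).
    F (q or (not q or p)): α-rule — add F q, F (not q or p).
    F (not q or p): α-rule — add F not q, F p.
    × closes — contains both q and not q.
  branch 2 (add T ((not p iff r) iff (((r and not r) and (q iff r)) implies (not q implies r)))):
    T ((not p iff r) iff (((r and not r) and (q iff r)) implies (not q implies r))): β-rule — branch into T (not p iff r), T (((r and not r) and (q iff r)) implies (not q implies r))  //  F (not p iff r), F (((r and not r) and (q iff r)) implies (not q implies r)).
      branch 2.1 (add T (not p iff r), T (((r and not r) and (q iff r)) implies (not q implies r))):
        T (not p iff r): β-rule — branch into T not p, T r  //  F not p, F r.
          branch 2.1.1 (add T not p, T r):
            T (((r and not r) and (q iff r)) implies (not q implies r)): β-rule — branch into F ((r and not r) and (q iff r))  //  T (not q implies r).
              branch 2.1.1.1 (add F ((r and not r) and (q iff r))):
                F ((r and not r) and (q iff r)): β-rule — branch into F (r and not r)  //  F (q iff r).
                  branch 2.1.1.1.1 (add F (r and not r)):
                    F (r and not r): β-rule — branch into F r  //  F not r.
                      branch 2.1.1.1.1.1 (add F r):
                        × closes — contains both r and not r.
                      branch 2.1.1.1.1.2 (add F not r):
                        ○ open, literals {p=0, r=1}.
                  branch 2.1.1.1.2 (add F (q iff r)):
                    F (q iff r): β-rule — branch into T q, F r  //  F q, T r.
                      branch 2.1.1.1.2.1 (add T q, F r):
                        × closes — contains both r and not r.
                      branch 2.1.1.1.2.2 (add F q, T r):
                        ○ open, literals {p=0, q=0, r=1}.
              branch 2.1.1.2 (add T (not q implies r)):
                T (not q implies r): β-rule — branch into F not q  //  T r.
                  branch 2.1.1.2.1 (add F not q):
                    ○ open, literals {p=0, q=1, r=1}.
                  branch 2.1.1.2.2 (add T r):
                    ○ open, literals {p=0, r=1}.
          branch 2.1.2 (add F not p, F r):
            T (((r and not r) and (q iff r)) implies (not q implies r)): β-rule — branch into F ((r and not r) and (q iff r))  //  T (not q implies r).
              branch 2.1.2.1 (add F ((r and not r) and (q iff r))):
                F ((r and not r) and (q iff r)): β-rule — branch into F (r and not r)  //  F (q iff r).
                  branch 2.1.2.1.1 (add F (r and not r)):
                    F (r and not r): β-rule — branch into F r  //  F not r.
                      branch 2.1.2.1.1.1 (add F r):
                        ○ open, literals {p=1, r=0}.
                      branch 2.1.2.1.1.2 (add F not r):
                        × closes — contains both r and not r.
                  branch 2.1.2.1.2 (add F (q iff r)):
                    F (q iff r): β-rule — branch into T q, F r  //  F q, T r.
                      branch 2.1.2.1.2.1 (add T q, F r):
                        ○ open, literals {p=1, q=1, r=0}.
                      branch 2.1.2.1.2.2 (add F q, T r):
                        × closes — contains both r and not r.
              branch 2.1.2.2 (add T (not q implies r)):
                T (not q implies r): β-rule — branch into F not q  //  T r.
                  branch 2.1.2.2.1 (add F not q):
                    ○ open, literals {p=1, q=1, r=0}.
                  branch 2.1.2.2.2 (add T r):
                    × closes — contains both r and not r.
      branch 2.2 (add F (not p iff r), F (((r and not r) and (q iff r)) implies (not q implies r))):
        F (((r and not r) and (q iff r)) implies (not q implies r)): α-rule — add T ((r and not r) and (q iff r)), F (not q implies r).
        T ((r and not r) and (q iff r)): α-rule — add T (r and not r), T (q iff r).
        F (not q implies r): α-rule — add T not q, F r.
        T (r and not r): α-rule — add T r, T not r.
        × closes — contains both r and not r.
7 branches closed, 7 open.
Each open branch fixes some atoms; the unmentioned ones are free. Counting distinct full assignments: branch {p=0, r=1} (q) contributes 2 new; branch {p=0, q=0, r=1} (none free) contributes 0 new; branch {p=0, q=1, r=1} (none free) contributes 0 new; branch {p=0, r=1} (q) contributes 0 new; branch {p=1, r=0} (q) contributes 2 new; branch {p=1, q=1, r=0} (none free) contributes 0 new; branch {p=1, q=1, r=0} (none free) contributes 0 new. Total: 4.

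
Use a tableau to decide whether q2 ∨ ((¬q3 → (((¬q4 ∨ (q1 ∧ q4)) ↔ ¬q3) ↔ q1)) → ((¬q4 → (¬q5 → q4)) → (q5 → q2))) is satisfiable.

Initial set: {(q2 ∨ ((¬q3 → (((¬q4 ∨ (q1 ∧ q4)) ↔ ¬q3) ↔ q1)) → ((¬q4 → (¬q5 → q4)) → (q5 → q2))))}.
(q2 ∨ ((¬q3 → (((¬q4 ∨ (q1 ∧ q4)) ↔ ¬q3) ↔ q1)) → ((¬q4 → (¬q5 → q4)) → (q5 → q2)))): β-rule — branch into q2  //  ((¬q3 → (((¬q4 ∨ (q1 ∧ q4)) ↔ ¬q3) ↔ q1)) → ((¬q4 → (¬q5 → q4)) → (q5 → q2))).
  branch 1 (add q2):
    ○ open, literals {q2=true}.
  branch 2 (add ((¬q3 → (((¬q4 ∨ (q1 ∧ q4)) ↔ ¬q3) ↔ q1)) → ((¬q4 → (¬q5 → q4)) → (q5 → q2)))):
    ((¬q3 → (((¬q4 ∨ (q1 ∧ q4)) ↔ ¬q3) ↔ q1)) → ((¬q4 → (¬q5 → q4)) → (q5 → q2))): β-rule — branch into ¬(¬q3 → (((¬q4 ∨ (q1 ∧ q4)) ↔ ¬q3) ↔ q1))  //  ((¬q4 → (¬q5 → q4)) → (q5 → q2)).
      branch 2.1 (add ¬(¬q3 → (((¬q4 ∨ (q1 ∧ q4)) ↔ ¬q3) ↔ q1))):
        ¬(¬q3 → (((¬q4 ∨ (q1 ∧ q4)) ↔ ¬q3) ↔ q1)): α-rule — add ¬q3, ¬(((¬q4 ∨ (q1 ∧ q4)) ↔ ¬q3) ↔ q1).
        ¬(((¬q4 ∨ (q1 ∧ q4)) ↔ ¬q3) ↔ q1): β-rule — branch into ((¬q4 ∨ (q1 ∧ q4)) ↔ ¬q3), ¬q1  //  ¬((¬q4 ∨ (q1 ∧ q4)) ↔ ¬q3), q1.
          branch 2.1.1 (add ((¬q4 ∨ (q1 ∧ q4)) ↔ ¬q3), ¬q1):
            ((¬q4 ∨ (q1 ∧ q4)) ↔ ¬q3): β-rule — branch into (¬q4 ∨ (q1 ∧ q4)), ¬q3  //  ¬(¬q4 ∨ (q1 ∧ q4)), ¬¬q3.
              branch 2.1.1.1 (add (¬q4 ∨ (q1 ∧ q4)), ¬q3):
                (¬q4 ∨ (q1 ∧ q4)): β-rule — branch into ¬q4  //  (q1 ∧ q4).
                  branch 2.1.1.1.1 (add ¬q4):
                    ○ open, literals {q1=false, q3=false, q4=false}.
                  branch 2.1.1.1.2 (add (q1 ∧ q4)):
                    (q1 ∧ q4): α-rule — add q1, q4.
                    × closes — contains both q1 and ¬q1.
              branch 2.1.1.2 (add ¬(¬q4 ∨ (q1 ∧ q4)), ¬¬q3):
                × closes — contains both q3 and ¬q3.
          branch 2.1.2 (add ¬((¬q4 ∨ (q1 ∧ q4)) ↔ ¬q3), q1):
            ¬((¬q4 ∨ (q1 ∧ q4)) ↔ ¬q3): β-rule — branch into (¬q4 ∨ (q1 ∧ q4)), ¬¬q3  //  ¬(¬q4 ∨ (q1 ∧ q4)), ¬q3.
              branch 2.1.2.1 (add (¬q4 ∨ (q1 ∧ q4)), ¬¬q3):
                × closes — contains both q3 and ¬q3.
              branch 2.1.2.2 (add ¬(¬q4 ∨ (q1 ∧ q4)), ¬q3):
                ¬(¬q4 ∨ (q1 ∧ q4)): α-rule — add ¬¬q4, ¬(q1 ∧ q4).
                ¬(q1 ∧ q4): β-rule — branch into ¬q1  //  ¬q4.
                  branch 2.1.2.2.1 (add ¬q1):
                    × closes — contains both q1 and ¬q1.
                  branch 2.1.2.2.2 (add ¬q4):
                    × closes — contains both q4 and ¬q4.
      branch 2.2 (add ((¬q4 → (¬q5 → q4)) → (q5 → q2))):
        ((¬q4 → (¬q5 → q4)) → (q5 → q2)): β-rule — branch into ¬(¬q4 → (¬q5 → q4))  //  (q5 → q2).
          branch 2.2.1 (add ¬(¬q4 → (¬q5 → q4))):
            ¬(¬q4 → (¬q5 → q4)): α-rule — add ¬q4, ¬(¬q5 → q4).
            ¬(¬q5 → q4): α-rule — add ¬q5, ¬q4.
            ○ open, literals {q4=false, q5=false}.
          branch 2.2.2 (add (q5 → q2)):
            (q5 → q2): β-rule — branch into ¬q5  //  q2.
              branch 2.2.2.1 (add ¬q5):
                ○ open, literals {q5=false}.
              branch 2.2.2.2 (add q2):
                ○ open, literals {q2=true}.
5 branches closed, 5 open.
An open branch gives a satisfying assignment: q2=true.

Satisfiable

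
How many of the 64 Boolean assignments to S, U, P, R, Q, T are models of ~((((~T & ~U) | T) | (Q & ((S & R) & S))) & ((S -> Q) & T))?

Initial set: {~((((~T & ~U) | T) | (Q & ((S & R) & S))) & ((S -> Q) & T))}.
~((((~T & ~U) | T) | (Q & ((S & R) & S))) & ((S -> Q) & T)): β-rule — branch into ~(((~T & ~U) | T) | (Q & ((S & R) & S)))  //  ~((S -> Q) & T).
  branch 1 (add ~(((~T & ~U) | T) | (Q & ((S & R) & S)))):
    ~(((~T & ~U) | T) | (Q & ((S & R) & S))): α-rule — add ~((~T & ~U) | T), ~(Q & ((S & R) & S)).
    ~((~T & ~U) | T): α-rule — add ~(~T & ~U), ~T.
    ~(Q & ((S & R) & S)): β-rule — branch into ~Q  //  ~((S & R) & S).
      branch 1.1 (add ~Q):
        ~(~T & ~U): β-rule — branch into ~~T  //  ~~U.
          branch 1.1.1 (add ~~T):
            × closes — contains both T and ~T.
          branch 1.1.2 (add ~~U):
            ○ open, literals {Q=false, T=false, U=true}.
      branch 1.2 (add ~((S & R) & S)):
        ~(~T & ~U): β-rule — branch into ~~T  //  ~~U.
          branch 1.2.1 (add ~~T):
            × closes — contains both T and ~T.
          branch 1.2.2 (add ~~U):
            ~((S & R) & S): β-rule — branch into ~(S & R)  //  ~S.
              branch 1.2.2.1 (add ~(S & R)):
                ~(S & R): β-rule — branch into ~S  //  ~R.
                  branch 1.2.2.1.1 (add ~S):
                    ○ open, literals {S=false, T=false, U=true}.
                  branch 1.2.2.1.2 (add ~R):
                    ○ open, literals {R=false, T=false, U=true}.
              branch 1.2.2.2 (add ~S):
                ○ open, literals {S=false, T=false, U=true}.
  branch 2 (add ~((S -> Q) & T)):
    ~((S -> Q) & T): β-rule — branch into ~(S -> Q)  //  ~T.
      branch 2.1 (add ~(S -> Q)):
        ~(S -> Q): α-rule — add S, ~Q.
        ○ open, literals {Q=false, S=true}.
      branch 2.2 (add ~T):
        ○ open, literals {T=false}.
2 branches closed, 6 open.
Each open branch fixes some atoms; the unmentioned ones are free. Counting distinct full assignments: branch {Q=false, T=false, U=true} (S, P, R) contributes 8 new; branch {S=false, T=false, U=true} (P, R, Q) contributes 4 new; branch {R=false, T=false, U=true} (S, P, Q) contributes 2 new; branch {S=false, T=false, U=true} (P, R, Q) contributes 0 new; branch {Q=false, S=true} (U, P, R, T) contributes 12 new; branch {T=false} (S, U, P, R, Q) contributes 14 new. Total: 40.

40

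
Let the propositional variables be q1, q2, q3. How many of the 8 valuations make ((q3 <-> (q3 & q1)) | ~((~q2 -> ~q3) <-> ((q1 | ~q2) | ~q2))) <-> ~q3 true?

4

Initial set: {(((q3 <-> (q3 & q1)) | ~((~q2 -> ~q3) <-> ((q1 | ~q2) | ~q2))) <-> ~q3)}.
(((q3 <-> (q3 & q1)) | ~((~q2 -> ~q3) <-> ((q1 | ~q2) | ~q2))) <-> ~q3): β-rule — branch into ((q3 <-> (q3 & q1)) | ~((~q2 -> ~q3) <-> ((q1 | ~q2) | ~q2))), ~q3  //  ~((q3 <-> (q3 & q1)) | ~((~q2 -> ~q3) <-> ((q1 | ~q2) | ~q2))), ~~q3.
  branch 1 (add ((q3 <-> (q3 & q1)) | ~((~q2 -> ~q3) <-> ((q1 | ~q2) | ~q2))), ~q3):
    ((q3 <-> (q3 & q1)) | ~((~q2 -> ~q3) <-> ((q1 | ~q2) | ~q2))): β-rule — branch into (q3 <-> (q3 & q1))  //  ~((~q2 -> ~q3) <-> ((q1 | ~q2) | ~q2)).
      branch 1.1 (add (q3 <-> (q3 & q1))):
        (q3 <-> (q3 & q1)): β-rule — branch into q3, (q3 & q1)  //  ~q3, ~(q3 & q1).
          branch 1.1.1 (add q3, (q3 & q1)):
            × closes — contains both q3 and ~q3.
          branch 1.1.2 (add ~q3, ~(q3 & q1)):
            ~(q3 & q1): β-rule — branch into ~q3  //  ~q1.
              branch 1.1.2.1 (add ~q3):
                ○ open, literals {q3=F}.
              branch 1.1.2.2 (add ~q1):
                ○ open, literals {q1=F, q3=F}.
      branch 1.2 (add ~((~q2 -> ~q3) <-> ((q1 | ~q2) | ~q2))):
        ~((~q2 -> ~q3) <-> ((q1 | ~q2) | ~q2)): β-rule — branch into (~q2 -> ~q3), ~((q1 | ~q2) | ~q2)  //  ~(~q2 -> ~q3), ((q1 | ~q2) | ~q2).
          branch 1.2.1 (add (~q2 -> ~q3), ~((q1 | ~q2) | ~q2)):
            ~((q1 | ~q2) | ~q2): α-rule — add ~(q1 | ~q2), ~~q2.
            ~(q1 | ~q2): α-rule — add ~q1, ~~q2.
            (~q2 -> ~q3): β-rule — branch into ~~q2  //  ~q3.
              branch 1.2.1.1 (add ~~q2):
                ○ open, literals {q1=F, q2=T, q3=F}.
              branch 1.2.1.2 (add ~q3):
                ○ open, literals {q1=F, q2=T, q3=F}.
          branch 1.2.2 (add ~(~q2 -> ~q3), ((q1 | ~q2) | ~q2)):
            ~(~q2 -> ~q3): α-rule — add ~q2, ~~q3.
            × closes — contains both q3 and ~q3.
  branch 2 (add ~((q3 <-> (q3 & q1)) | ~((~q2 -> ~q3) <-> ((q1 | ~q2) | ~q2))), ~~q3):
    ~((q3 <-> (q3 & q1)) | ~((~q2 -> ~q3) <-> ((q1 | ~q2) | ~q2))): α-rule — add ~(q3 <-> (q3 & q1)), ~~((~q2 -> ~q3) <-> ((q1 | ~q2) | ~q2)).
    ~(q3 <-> (q3 & q1)): β-rule — branch into q3, ~(q3 & q1)  //  ~q3, (q3 & q1).
      branch 2.1 (add q3, ~(q3 & q1)):
        ~~((~q2 -> ~q3) <-> ((q1 | ~q2) | ~q2)): β-rule — branch into (~q2 -> ~q3), ((q1 | ~q2) | ~q2)  //  ~(~q2 -> ~q3), ~((q1 | ~q2) | ~q2).
          branch 2.1.1 (add (~q2 -> ~q3), ((q1 | ~q2) | ~q2)):
            ~(q3 & q1): β-rule — branch into ~q3  //  ~q1.
              branch 2.1.1.1 (add ~q3):
                × closes — contains both q3 and ~q3.
              branch 2.1.1.2 (add ~q1):
                (~q2 -> ~q3): β-rule — branch into ~~q2  //  ~q3.
                  branch 2.1.1.2.1 (add ~~q2):
                    ((q1 | ~q2) | ~q2): β-rule — branch into (q1 | ~q2)  //  ~q2.
                      branch 2.1.1.2.1.1 (add (q1 | ~q2)):
                        (q1 | ~q2): β-rule — branch into q1  //  ~q2.
                          branch 2.1.1.2.1.1.1 (add q1):
                            × closes — contains both q1 and ~q1.
                          branch 2.1.1.2.1.1.2 (add ~q2):
                            × closes — contains both q2 and ~q2.
                      branch 2.1.1.2.1.2 (add ~q2):
                        × closes — contains both q2 and ~q2.
                  branch 2.1.1.2.2 (add ~q3):
                    × closes — contains both q3 and ~q3.
          branch 2.1.2 (add ~(~q2 -> ~q3), ~((q1 | ~q2) | ~q2)):
            ~(~q2 -> ~q3): α-rule — add ~q2, ~~q3.
            ~((q1 | ~q2) | ~q2): α-rule — add ~(q1 | ~q2), ~~q2.
            × closes — contains both q2 and ~q2.
      branch 2.2 (add ~q3, (q3 & q1)):
        × closes — contains both q3 and ~q3.
9 branches closed, 4 open.
Each open branch fixes some atoms; the unmentioned ones are free. Counting distinct full assignments: branch {q3=F} (q1, q2) contributes 4 new; branch {q1=F, q3=F} (q2) contributes 0 new; branch {q1=F, q2=T, q3=F} (none free) contributes 0 new; branch {q1=F, q2=T, q3=F} (none free) contributes 0 new. Total: 4.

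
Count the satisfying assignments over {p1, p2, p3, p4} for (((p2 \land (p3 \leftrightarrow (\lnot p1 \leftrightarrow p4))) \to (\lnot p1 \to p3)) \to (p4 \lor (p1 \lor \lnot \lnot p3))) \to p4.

9

Initial set: {((((p2 \land (p3 \leftrightarrow (\lnot p1 \leftrightarrow p4))) \to (\lnot p1 \to p3)) \to (p4 \lor (p1 \lor \lnot \lnot p3))) \to p4)}.
((((p2 \land (p3 \leftrightarrow (\lnot p1 \leftrightarrow p4))) \to (\lnot p1 \to p3)) \to (p4 \lor (p1 \lor \lnot \lnot p3))) \to p4): β-rule — branch into \lnot (((p2 \land (p3 \leftrightarrow (\lnot p1 \leftrightarrow p4))) \to (\lnot p1 \to p3)) \to (p4 \lor (p1 \lor \lnot \lnot p3)))  //  p4.
  branch 1 (add \lnot (((p2 \land (p3 \leftrightarrow (\lnot p1 \leftrightarrow p4))) \to (\lnot p1 \to p3)) \to (p4 \lor (p1 \lor \lnot \lnot p3)))):
    \lnot (((p2 \land (p3 \leftrightarrow (\lnot p1 \leftrightarrow p4))) \to (\lnot p1 \to p3)) \to (p4 \lor (p1 \lor \lnot \lnot p3))): α-rule — add ((p2 \land (p3 \leftrightarrow (\lnot p1 \leftrightarrow p4))) \to (\lnot p1 \to p3)), \lnot (p4 \lor (p1 \lor \lnot \lnot p3)).
    \lnot (p4 \lor (p1 \lor \lnot \lnot p3)): α-rule — add \lnot p4, \lnot (p1 \lor \lnot \lnot p3).
    \lnot (p1 \lor \lnot \lnot p3): α-rule — add \lnot p1, \lnot \lnot \lnot p3.
    \lnot \lnot \lnot p3: drop double negation, giving \lnot p3.
    ((p2 \land (p3 \leftrightarrow (\lnot p1 \leftrightarrow p4))) \to (\lnot p1 \to p3)): β-rule — branch into \lnot (p2 \land (p3 \leftrightarrow (\lnot p1 \leftrightarrow p4)))  //  (\lnot p1 \to p3).
      branch 1.1 (add \lnot (p2 \land (p3 \leftrightarrow (\lnot p1 \leftrightarrow p4)))):
        \lnot (p2 \land (p3 \leftrightarrow (\lnot p1 \leftrightarrow p4))): β-rule — branch into \lnot p2  //  \lnot (p3 \leftrightarrow (\lnot p1 \leftrightarrow p4)).
          branch 1.1.1 (add \lnot p2):
            ○ open, literals {p1=false, p2=false, p3=false, p4=false}.
          branch 1.1.2 (add \lnot (p3 \leftrightarrow (\lnot p1 \leftrightarrow p4))):
            \lnot (p3 \leftrightarrow (\lnot p1 \leftrightarrow p4)): β-rule — branch into p3, \lnot (\lnot p1 \leftrightarrow p4)  //  \lnot p3, (\lnot p1 \leftrightarrow p4).
              branch 1.1.2.1 (add p3, \lnot (\lnot p1 \leftrightarrow p4)):
                × closes — contains both p3 and \lnot p3.
              branch 1.1.2.2 (add \lnot p3, (\lnot p1 \leftrightarrow p4)):
                (\lnot p1 \leftrightarrow p4): β-rule — branch into \lnot p1, p4  //  \lnot \lnot p1, \lnot p4.
                  branch 1.1.2.2.1 (add \lnot p1, p4):
                    × closes — contains both p4 and \lnot p4.
                  branch 1.1.2.2.2 (add \lnot \lnot p1, \lnot p4):
                    × closes — contains both p1 and \lnot p1.
      branch 1.2 (add (\lnot p1 \to p3)):
        (\lnot p1 \to p3): β-rule — branch into \lnot \lnot p1  //  p3.
          branch 1.2.1 (add \lnot \lnot p1):
            × closes — contains both p1 and \lnot p1.
          branch 1.2.2 (add p3):
            × closes — contains both p3 and \lnot p3.
  branch 2 (add p4):
    ○ open, literals {p4=true}.
5 branches closed, 2 open.
Each open branch fixes some atoms; the unmentioned ones are free. Counting distinct full assignments: branch {p1=false, p2=false, p3=false, p4=false} (none free) contributes 1 new; branch {p4=true} (p1, p2, p3) contributes 8 new. Total: 9.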